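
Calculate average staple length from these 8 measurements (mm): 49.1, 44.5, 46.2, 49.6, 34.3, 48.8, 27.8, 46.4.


Formula: Mean = sum of lengths / count
Sum = 49.1 + 44.5 + 46.2 + 49.6 + 34.3 + 48.8 + 27.8 + 46.4
Sum = 346.7 mm
Mean = 346.7 / 8 = 43.34 mm

43.34 mm


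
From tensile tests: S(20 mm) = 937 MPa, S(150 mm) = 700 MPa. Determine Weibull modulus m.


Formula: m = ln(L1/L2) / ln(S2/S1)
Step 1: ln(L1/L2) = ln(20/150) = -2.01490
Step 2: S2/S1 = 700/937 = 0.74707
Step 3: ln(S2/S1) = ln(0.74707) = -0.29160
Step 4: m = -2.01490 / -0.29160 = 6.91

6.91 (Weibull m)


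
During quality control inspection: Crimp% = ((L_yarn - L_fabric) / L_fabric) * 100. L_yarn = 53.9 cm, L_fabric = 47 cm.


Formula: Crimp% = ((L_yarn - L_fabric) / L_fabric) * 100
Step 1: Extension = 53.9 - 47 = 6.9 cm
Step 2: Crimp% = (6.9 / 47) * 100
Step 3: Crimp% = 0.146809 * 100 = 14.6809% ≈ 14.7%

14.7%


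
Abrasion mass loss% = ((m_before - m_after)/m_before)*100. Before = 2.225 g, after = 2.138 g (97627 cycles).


Formula: Mass loss% = ((m_before - m_after) / m_before) * 100
Step 1: Mass loss = 2.225 - 2.138 = 0.087 g
Step 2: Ratio = 0.087 / 2.225 = 0.0391011
Step 3: Mass loss% = 0.0391011 * 100 = 3.91011% ≈ 3.91%

3.91%


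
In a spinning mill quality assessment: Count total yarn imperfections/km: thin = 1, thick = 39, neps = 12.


Formula: Total = thin places + thick places + neps
Total = 1 + 39 + 12
Total = 52 imperfections/km

52 imperfections/km


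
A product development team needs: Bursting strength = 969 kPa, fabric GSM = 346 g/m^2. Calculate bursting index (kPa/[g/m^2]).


Formula: Bursting Index = Bursting Strength / Fabric GSM
BI = 969 kPa / 346 g/m^2
BI = 2.801 kPa/(g/m^2)

2.801 kPa/(g/m^2)


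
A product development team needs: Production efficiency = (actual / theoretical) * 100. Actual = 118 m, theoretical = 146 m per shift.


Formula: Efficiency% = (Actual output / Theoretical output) * 100
Efficiency% = (118 / 146) * 100
Efficiency% = 0.808219 * 100 = 80.8219% ≈ 80.8%

80.8%


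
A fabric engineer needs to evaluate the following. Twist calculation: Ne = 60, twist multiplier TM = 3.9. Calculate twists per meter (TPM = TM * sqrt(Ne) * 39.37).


Formula: TPM = TM * sqrt(Ne) * 39.37
Step 1: sqrt(Ne) = sqrt(60) = 7.746
Step 2: TM * sqrt(Ne) = 3.9 * 7.746 = 30.2094
Step 3: TPM = 30.2094 * 39.37 = 1189 twists/m

1189 twists/m


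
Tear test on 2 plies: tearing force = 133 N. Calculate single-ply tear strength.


Formula: Per-ply strength = Total force / Number of plies
Per-ply = 133 N / 2
Per-ply = 66.5 N

66.5 N


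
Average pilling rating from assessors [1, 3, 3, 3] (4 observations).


Formula: Mean = sum / count
Sum = 1 + 3 + 3 + 3 = 10
Mean = 10 / 4 = 2.5

2.5


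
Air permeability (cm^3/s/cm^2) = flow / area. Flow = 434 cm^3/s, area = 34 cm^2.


Formula: Air Permeability = Airflow / Test Area
AP = 434 cm^3/s / 34 cm^2
AP = 12.8 cm^3/s/cm^2

12.8 cm^3/s/cm^2


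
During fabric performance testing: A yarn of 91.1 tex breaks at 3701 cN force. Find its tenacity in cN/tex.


Formula: Tenacity = Breaking force / Linear density
Tenacity = 3701 cN / 91.1 tex
Tenacity = 40.63 cN/tex

40.63 cN/tex


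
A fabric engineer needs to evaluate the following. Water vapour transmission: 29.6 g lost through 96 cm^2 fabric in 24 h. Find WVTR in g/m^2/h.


Formula: WVTR = mass_loss / (area * time)
Step 1: Convert area: 96 cm^2 = 0.0096 m^2
Step 2: WVTR = 29.6 g / (0.0096 m^2 * 24 h)
Step 3: WVTR = 29.6 / 0.2304 = 128.5 g/m^2/h

128.5 g/m^2/h


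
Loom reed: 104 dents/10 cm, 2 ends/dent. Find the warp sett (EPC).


Formula: EPC = (dents per 10 cm * ends per dent) / 10
Step 1: Total ends per 10 cm = 104 * 2 = 208
Step 2: EPC = 208 / 10 = 20.8 ends/cm

20.8 ends/cm


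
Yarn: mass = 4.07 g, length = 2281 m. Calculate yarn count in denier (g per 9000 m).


Formula: den = (mass_g / length_m) * 9000
Substituting: den = (4.07 / 2281) * 9000
Intermediate: 4.07 / 2281 = 0.00178431 g/m
den = 0.00178431 * 9000 = 16.1 denier

16.1 denier


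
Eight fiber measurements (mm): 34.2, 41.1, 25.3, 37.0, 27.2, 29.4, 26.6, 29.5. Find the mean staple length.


Formula: Mean = sum of lengths / count
Sum = 34.2 + 41.1 + 25.3 + 37.0 + 27.2 + 29.4 + 26.6 + 29.5
Sum = 250.3 mm
Mean = 250.3 / 8 = 31.29 mm

31.29 mm


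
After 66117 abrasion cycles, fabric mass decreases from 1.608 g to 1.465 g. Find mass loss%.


Formula: Mass loss% = ((m_before - m_after) / m_before) * 100
Step 1: Mass loss = 1.608 - 1.465 = 0.143 g
Step 2: Ratio = 0.143 / 1.608 = 0.0889303
Step 3: Mass loss% = 0.0889303 * 100 = 8.89303% ≈ 8.89%

8.89%


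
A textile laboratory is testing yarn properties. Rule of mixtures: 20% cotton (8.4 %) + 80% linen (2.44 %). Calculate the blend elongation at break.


Formula: Blend property = (fraction_A * property_A) + (fraction_B * property_B)
Step 1: Contribution A = 20/100 * 8.4 % = 1.68 %
Step 2: Contribution B = 80/100 * 2.44 % = 1.952 %
Step 3: Blend elongation at break = 1.68 + 1.952 = 3.632 %

3.632 %


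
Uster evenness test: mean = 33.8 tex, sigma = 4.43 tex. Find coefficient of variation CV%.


Formula: CV% = (standard deviation / mean) * 100
Step 1: Ratio = 4.43 / 33.8 = 0.131065
Step 2: CV% = 0.131065 * 100 = 13.1065% ≈ 13.1%

13.1%


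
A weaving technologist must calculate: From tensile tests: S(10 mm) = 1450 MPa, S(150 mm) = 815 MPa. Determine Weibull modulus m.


Formula: m = ln(L1/L2) / ln(S2/S1)
Step 1: ln(L1/L2) = ln(10/150) = -2.70805
Step 2: S2/S1 = 815/1450 = 0.56207
Step 3: ln(S2/S1) = ln(0.56207) = -0.57613
Step 4: m = -2.70805 / -0.57613 = 4.70

4.70 (Weibull m)


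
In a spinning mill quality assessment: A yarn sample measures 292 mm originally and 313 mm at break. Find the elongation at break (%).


Formula: Elongation (%) = ((L_break - L0) / L0) * 100
Step 1: Extension = 313 - 292 = 21 mm
Step 2: Elongation = (21 / 292) * 100
Step 3: Elongation = 0.071918 * 100 = 7.1918% ≈ 7.2%

7.2%


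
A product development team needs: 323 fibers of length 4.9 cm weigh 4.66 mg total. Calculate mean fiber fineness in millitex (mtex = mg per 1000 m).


Formula: fineness (mtex) = mass (mg) / total length (km) = (mass_mg / total_length_m) * 1000
Step 1: Convert fiber length: 4.9 cm = 0.049 m
Step 2: Total fiber length = 323 * 0.049 = 15.827 m
Step 3: Linear density = 4.66 mg / 15.827 m = 0.2944 mg/m
Step 4: fineness = 0.2944 * 1000 = 294.4 mtex

294.4 mtex


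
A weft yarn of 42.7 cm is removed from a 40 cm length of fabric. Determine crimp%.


Formula: Crimp% = ((L_yarn - L_fabric) / L_fabric) * 100
Step 1: Extension = 42.7 - 40 = 2.7 cm
Step 2: Crimp% = (2.7 / 40) * 100
Step 3: Crimp% = 0.0675 * 100 = 6.75% ≈ 6.8%

6.8%


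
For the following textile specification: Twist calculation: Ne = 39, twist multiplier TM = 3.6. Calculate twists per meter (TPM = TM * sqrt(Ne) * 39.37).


Formula: TPM = TM * sqrt(Ne) * 39.37
Step 1: sqrt(Ne) = sqrt(39) = 6.245
Step 2: TM * sqrt(Ne) = 3.6 * 6.245 = 22.482
Step 3: TPM = 22.482 * 39.37 = 885 twists/m

885 twists/m


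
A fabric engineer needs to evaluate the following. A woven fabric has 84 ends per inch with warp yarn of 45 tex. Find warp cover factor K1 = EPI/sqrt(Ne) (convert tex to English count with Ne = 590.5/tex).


Formula: K1 = EPI / sqrt(Ne), with Ne = 590.5 / tex_warp
Step 1: Ne = 590.5 / 45 = 13.122
Step 2: sqrt(Ne) = sqrt(13.122) = 3.6224
Step 3: K1 = 84 / 3.6224 = 23.2

23.2


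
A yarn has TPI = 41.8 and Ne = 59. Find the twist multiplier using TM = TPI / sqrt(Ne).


Formula: TM = TPI / sqrt(Ne)
Step 1: sqrt(Ne) = sqrt(59) = 7.6811
Step 2: TM = 41.8 / 7.6811 = 5.44

5.44 TM


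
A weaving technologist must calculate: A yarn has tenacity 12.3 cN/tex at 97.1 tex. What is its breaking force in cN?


Formula: Breaking force = Tenacity * Linear density
F = 12.3 cN/tex * 97.1 tex
F = 1194.33 cN

1194.33 cN


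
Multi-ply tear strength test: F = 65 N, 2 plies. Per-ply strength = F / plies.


Formula: Per-ply strength = Total force / Number of plies
Per-ply = 65 N / 2
Per-ply = 32.5 N

32.5 N


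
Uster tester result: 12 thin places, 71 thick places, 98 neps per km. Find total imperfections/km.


Formula: Total = thin places + thick places + neps
Total = 12 + 71 + 98
Total = 181 imperfections/km

181 imperfections/km


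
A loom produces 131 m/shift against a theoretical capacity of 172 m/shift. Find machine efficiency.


Formula: Efficiency% = (Actual output / Theoretical output) * 100
Efficiency% = (131 / 172) * 100
Efficiency% = 0.761628 * 100 = 76.1628% ≈ 76.2%

76.2%


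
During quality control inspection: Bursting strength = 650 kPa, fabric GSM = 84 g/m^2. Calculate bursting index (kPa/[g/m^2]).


Formula: Bursting Index = Bursting Strength / Fabric GSM
BI = 650 kPa / 84 g/m^2
BI = 7.738 kPa/(g/m^2)

7.738 kPa/(g/m^2)


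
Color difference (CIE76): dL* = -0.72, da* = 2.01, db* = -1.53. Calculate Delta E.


Formula: Delta E = sqrt(dL*^2 + da*^2 + db*^2)
Step 1: dL*^2 = (-0.72)^2 = 0.5184
Step 2: da*^2 = 2.01^2 = 4.0401
Step 3: db*^2 = (-1.53)^2 = 2.3409
Step 4: Sum = 0.5184 + 4.0401 + 2.3409 = 6.8994
Step 5: Delta E = sqrt(6.8994) = 2.63

2.63 Delta E


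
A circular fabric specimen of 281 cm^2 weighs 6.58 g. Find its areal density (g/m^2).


Formula: GSM = mass_g / area_m2
Step 1: Convert area: 281 cm^2 = 281 / 10000 = 0.0281 m^2
Step 2: GSM = 6.58 g / 0.0281 m^2 = 234.2 g/m^2

234.2 g/m^2


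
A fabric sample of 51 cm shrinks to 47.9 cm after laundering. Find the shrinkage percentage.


Formula: Shrinkage% = ((L_before - L_after) / L_before) * 100
Step 1: Shrinkage = 51 - 47.9 = 3.1 cm
Step 2: Shrinkage% = (3.1 / 51) * 100
Step 3: Shrinkage% = 0.060784 * 100 = 6.0784% ≈ 6.1%

6.1%


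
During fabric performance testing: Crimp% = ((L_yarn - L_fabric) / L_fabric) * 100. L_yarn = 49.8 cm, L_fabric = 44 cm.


Formula: Crimp% = ((L_yarn - L_fabric) / L_fabric) * 100
Step 1: Extension = 49.8 - 44 = 5.8 cm
Step 2: Crimp% = (5.8 / 44) * 100
Step 3: Crimp% = 0.131818 * 100 = 13.1818% ≈ 13.2%

13.2%


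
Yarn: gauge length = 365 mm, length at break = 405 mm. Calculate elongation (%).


Formula: Elongation (%) = ((L_break - L0) / L0) * 100
Step 1: Extension = 405 - 365 = 40 mm
Step 2: Elongation = (40 / 365) * 100
Step 3: Elongation = 0.109589 * 100 = 10.9589% ≈ 11.0%

11.0%


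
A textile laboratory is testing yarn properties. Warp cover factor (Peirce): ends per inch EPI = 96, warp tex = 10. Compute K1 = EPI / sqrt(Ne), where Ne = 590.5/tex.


Formula: K1 = EPI / sqrt(Ne), with Ne = 590.5 / tex_warp
Step 1: Ne = 590.5 / 10 = 59.05
Step 2: sqrt(Ne) = sqrt(59.05) = 7.6844
Step 3: K1 = 96 / 7.6844 = 12.5

12.5


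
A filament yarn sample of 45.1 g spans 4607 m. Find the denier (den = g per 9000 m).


Formula: den = (mass_g / length_m) * 9000
Substituting: den = (45.1 / 4607) * 9000
Intermediate: 45.1 / 4607 = 0.00978945 g/m
den = 0.00978945 * 9000 = 88.1 denier

88.1 denier


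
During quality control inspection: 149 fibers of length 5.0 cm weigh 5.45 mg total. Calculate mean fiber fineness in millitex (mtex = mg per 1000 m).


Formula: fineness (mtex) = mass (mg) / total length (km) = (mass_mg / total_length_m) * 1000
Step 1: Convert fiber length: 5.0 cm = 0.05 m
Step 2: Total fiber length = 149 * 0.05 = 7.45 m
Step 3: Linear density = 5.45 mg / 7.45 m = 0.7315 mg/m
Step 4: fineness = 0.7315 * 1000 = 731.5 mtex

731.5 mtex


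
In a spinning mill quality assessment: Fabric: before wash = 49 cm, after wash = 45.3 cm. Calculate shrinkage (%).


Formula: Shrinkage% = ((L_before - L_after) / L_before) * 100
Step 1: Shrinkage = 49 - 45.3 = 3.7 cm
Step 2: Shrinkage% = (3.7 / 49) * 100
Step 3: Shrinkage% = 0.07551 * 100 = 7.551% ≈ 7.6%

7.6%


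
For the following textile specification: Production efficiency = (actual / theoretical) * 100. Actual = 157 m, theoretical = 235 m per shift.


Formula: Efficiency% = (Actual output / Theoretical output) * 100
Efficiency% = (157 / 235) * 100
Efficiency% = 0.668085 * 100 = 66.8085% ≈ 66.8%

66.8%


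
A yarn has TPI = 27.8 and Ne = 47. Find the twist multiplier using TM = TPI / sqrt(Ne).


Formula: TM = TPI / sqrt(Ne)
Step 1: sqrt(Ne) = sqrt(47) = 6.8557
Step 2: TM = 27.8 / 6.8557 = 4.06

4.06 TM


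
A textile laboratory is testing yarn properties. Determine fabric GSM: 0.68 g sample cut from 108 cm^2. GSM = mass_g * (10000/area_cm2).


Formula: GSM = mass_g / area_m2
Step 1: Convert area: 108 cm^2 = 108 / 10000 = 0.0108 m^2
Step 2: GSM = 0.68 g / 0.0108 m^2 = 63.0 g/m^2

63.0 g/m^2


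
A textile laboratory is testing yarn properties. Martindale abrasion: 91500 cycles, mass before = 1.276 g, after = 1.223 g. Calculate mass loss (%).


Formula: Mass loss% = ((m_before - m_after) / m_before) * 100
Step 1: Mass loss = 1.276 - 1.223 = 0.053 g
Step 2: Ratio = 0.053 / 1.276 = 0.0415361
Step 3: Mass loss% = 0.0415361 * 100 = 4.15361% ≈ 4.15%

4.15%


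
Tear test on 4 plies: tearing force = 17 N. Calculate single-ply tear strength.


Formula: Per-ply strength = Total force / Number of plies
Per-ply = 17 N / 4
Per-ply = 4.25 N

4.25 N


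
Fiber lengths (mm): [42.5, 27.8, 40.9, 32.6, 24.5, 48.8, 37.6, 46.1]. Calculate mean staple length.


Formula: Mean = sum of lengths / count
Sum = 42.5 + 27.8 + 40.9 + 32.6 + 24.5 + 48.8 + 37.6 + 46.1
Sum = 300.8 mm
Mean = 300.8 / 8 = 37.60 mm

37.60 mm


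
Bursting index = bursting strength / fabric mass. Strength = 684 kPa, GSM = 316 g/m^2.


Formula: Bursting Index = Bursting Strength / Fabric GSM
BI = 684 kPa / 316 g/m^2
BI = 2.165 kPa/(g/m^2)

2.165 kPa/(g/m^2)


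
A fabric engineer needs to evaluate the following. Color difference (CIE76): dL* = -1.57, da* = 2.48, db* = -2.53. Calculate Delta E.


Formula: Delta E = sqrt(dL*^2 + da*^2 + db*^2)
Step 1: dL*^2 = (-1.57)^2 = 2.4649
Step 2: da*^2 = 2.48^2 = 6.1504
Step 3: db*^2 = (-2.53)^2 = 6.4009
Step 4: Sum = 2.4649 + 6.1504 + 6.4009 = 15.0162
Step 5: Delta E = sqrt(15.0162) = 3.88

3.88 Delta E


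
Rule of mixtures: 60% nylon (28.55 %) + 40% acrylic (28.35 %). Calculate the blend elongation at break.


Formula: Blend property = (fraction_A * property_A) + (fraction_B * property_B)
Step 1: Contribution A = 60/100 * 28.55 % = 17.13 %
Step 2: Contribution B = 40/100 * 28.35 % = 11.34 %
Step 3: Blend elongation at break = 17.13 + 11.34 = 28.47 %

28.47 %


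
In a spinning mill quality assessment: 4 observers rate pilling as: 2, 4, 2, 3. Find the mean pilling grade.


Formula: Mean = sum / count
Sum = 2 + 4 + 2 + 3 = 11
Mean = 11 / 4 = 2.8

2.8


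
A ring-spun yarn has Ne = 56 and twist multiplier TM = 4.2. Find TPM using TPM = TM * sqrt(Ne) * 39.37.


Formula: TPM = TM * sqrt(Ne) * 39.37
Step 1: sqrt(Ne) = sqrt(56) = 7.4833
Step 2: TM * sqrt(Ne) = 4.2 * 7.4833 = 31.4299
Step 3: TPM = 31.4299 * 39.37 = 1237 twists/m

1237 twists/m


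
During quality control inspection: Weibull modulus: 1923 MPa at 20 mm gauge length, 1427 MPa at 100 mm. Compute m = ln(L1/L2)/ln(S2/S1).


Formula: m = ln(L1/L2) / ln(S2/S1)
Step 1: ln(L1/L2) = ln(20/100) = -1.60944
Step 2: S2/S1 = 1427/1923 = 0.74207
Step 3: ln(S2/S1) = ln(0.74207) = -0.29831
Step 4: m = -1.60944 / -0.29831 = 5.40

5.40 (Weibull m)


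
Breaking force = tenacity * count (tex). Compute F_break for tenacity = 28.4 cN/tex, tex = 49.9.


Formula: Breaking force = Tenacity * Linear density
F = 28.4 cN/tex * 49.9 tex
F = 1417.16 cN

1417.16 cN


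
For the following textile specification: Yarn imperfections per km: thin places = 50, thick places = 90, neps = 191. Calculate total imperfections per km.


Formula: Total = thin places + thick places + neps
Total = 50 + 90 + 191
Total = 331 imperfections/km

331 imperfections/km


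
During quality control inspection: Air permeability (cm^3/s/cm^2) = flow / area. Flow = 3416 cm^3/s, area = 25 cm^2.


Formula: Air Permeability = Airflow / Test Area
AP = 3416 cm^3/s / 25 cm^2
AP = 136.6 cm^3/s/cm^2

136.6 cm^3/s/cm^2


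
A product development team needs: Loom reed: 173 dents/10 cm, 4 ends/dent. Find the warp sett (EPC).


Formula: EPC = (dents per 10 cm * ends per dent) / 10
Step 1: Total ends per 10 cm = 173 * 4 = 692
Step 2: EPC = 692 / 10 = 69.2 ends/cm

69.2 ends/cm


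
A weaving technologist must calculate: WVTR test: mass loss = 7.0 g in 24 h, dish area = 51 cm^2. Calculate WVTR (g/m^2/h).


Formula: WVTR = mass_loss / (area * time)
Step 1: Convert area: 51 cm^2 = 0.0051 m^2
Step 2: WVTR = 7.0 g / (0.0051 m^2 * 24 h)
Step 3: WVTR = 7.0 / 0.1224 = 57.2 g/m^2/h

57.2 g/m^2/h


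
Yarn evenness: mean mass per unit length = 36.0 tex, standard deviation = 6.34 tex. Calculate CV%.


Formula: CV% = (standard deviation / mean) * 100
Step 1: Ratio = 6.34 / 36.0 = 0.176111
Step 2: CV% = 0.176111 * 100 = 17.6111% ≈ 17.6%

17.6%


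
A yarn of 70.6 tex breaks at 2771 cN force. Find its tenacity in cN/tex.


Formula: Tenacity = Breaking force / Linear density
Tenacity = 2771 cN / 70.6 tex
Tenacity = 39.25 cN/tex

39.25 cN/tex


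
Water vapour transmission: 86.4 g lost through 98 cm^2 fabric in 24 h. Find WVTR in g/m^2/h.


Formula: WVTR = mass_loss / (area * time)
Step 1: Convert area: 98 cm^2 = 0.0098 m^2
Step 2: WVTR = 86.4 g / (0.0098 m^2 * 24 h)
Step 3: WVTR = 86.4 / 0.2352 = 367.3 g/m^2/h

367.3 g/m^2/h


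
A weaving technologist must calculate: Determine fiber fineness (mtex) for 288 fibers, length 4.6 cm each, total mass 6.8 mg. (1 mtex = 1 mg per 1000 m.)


Formula: fineness (mtex) = mass (mg) / total length (km) = (mass_mg / total_length_m) * 1000
Step 1: Convert fiber length: 4.6 cm = 0.046 m
Step 2: Total fiber length = 288 * 0.046 = 13.248 m
Step 3: Linear density = 6.8 mg / 13.248 m = 0.5133 mg/m
Step 4: fineness = 0.5133 * 1000 = 513.3 mtex

513.3 mtex


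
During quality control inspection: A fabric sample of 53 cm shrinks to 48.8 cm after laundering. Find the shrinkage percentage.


Formula: Shrinkage% = ((L_before - L_after) / L_before) * 100
Step 1: Shrinkage = 53 - 48.8 = 4.2 cm
Step 2: Shrinkage% = (4.2 / 53) * 100
Step 3: Shrinkage% = 0.079245 * 100 = 7.9245% ≈ 7.9%

7.9%


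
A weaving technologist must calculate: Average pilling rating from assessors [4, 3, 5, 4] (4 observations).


Formula: Mean = sum / count
Sum = 4 + 3 + 5 + 4 = 16
Mean = 16 / 4 = 4.0

4.0


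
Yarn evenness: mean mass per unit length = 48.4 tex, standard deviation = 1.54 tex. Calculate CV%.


Formula: CV% = (standard deviation / mean) * 100
Step 1: Ratio = 1.54 / 48.4 = 0.031818
Step 2: CV% = 0.031818 * 100 = 3.1818% ≈ 3.2%

3.2%


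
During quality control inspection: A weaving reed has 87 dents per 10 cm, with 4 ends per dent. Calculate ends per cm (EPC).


Formula: EPC = (dents per 10 cm * ends per dent) / 10
Step 1: Total ends per 10 cm = 87 * 4 = 348
Step 2: EPC = 348 / 10 = 34.8 ends/cm

34.8 ends/cm


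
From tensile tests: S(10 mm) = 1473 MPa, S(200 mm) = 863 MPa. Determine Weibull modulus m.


Formula: m = ln(L1/L2) / ln(S2/S1)
Step 1: ln(L1/L2) = ln(10/200) = -2.99573
Step 2: S2/S1 = 863/1473 = 0.58588
Step 3: ln(S2/S1) = ln(0.58588) = -0.53464
Step 4: m = -2.99573 / -0.53464 = 5.60

5.60 (Weibull m)


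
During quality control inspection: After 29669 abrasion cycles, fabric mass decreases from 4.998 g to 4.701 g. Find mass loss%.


Formula: Mass loss% = ((m_before - m_after) / m_before) * 100
Step 1: Mass loss = 4.998 - 4.701 = 0.297 g
Step 2: Ratio = 0.297 / 4.998 = 0.0594238
Step 3: Mass loss% = 0.0594238 * 100 = 5.94238% ≈ 5.94%

5.94%


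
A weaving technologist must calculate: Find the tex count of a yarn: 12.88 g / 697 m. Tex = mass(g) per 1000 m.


Formula: Tex = (mass_g / length_m) * 1000
Substituting: Tex = (12.88 / 697) * 1000
Intermediate: 12.88 / 697 = 0.0184792 g/m
Tex = 0.0184792 * 1000 = 18.48 tex

18.48 tex


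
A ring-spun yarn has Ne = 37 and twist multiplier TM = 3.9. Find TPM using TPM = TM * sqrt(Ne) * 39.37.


Formula: TPM = TM * sqrt(Ne) * 39.37
Step 1: sqrt(Ne) = sqrt(37) = 6.0828
Step 2: TM * sqrt(Ne) = 3.9 * 6.0828 = 23.7229
Step 3: TPM = 23.7229 * 39.37 = 934 twists/m

934 twists/m


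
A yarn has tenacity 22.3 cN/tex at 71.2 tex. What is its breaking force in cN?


Formula: Breaking force = Tenacity * Linear density
F = 22.3 cN/tex * 71.2 tex
F = 1587.76 cN

1587.76 cN


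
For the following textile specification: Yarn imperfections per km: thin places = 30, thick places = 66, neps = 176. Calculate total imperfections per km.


Formula: Total = thin places + thick places + neps
Total = 30 + 66 + 176
Total = 272 imperfections/km

272 imperfections/km


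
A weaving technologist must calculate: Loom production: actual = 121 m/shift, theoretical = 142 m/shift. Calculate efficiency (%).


Formula: Efficiency% = (Actual output / Theoretical output) * 100
Efficiency% = (121 / 142) * 100
Efficiency% = 0.852113 * 100 = 85.2113% ≈ 85.2%

85.2%


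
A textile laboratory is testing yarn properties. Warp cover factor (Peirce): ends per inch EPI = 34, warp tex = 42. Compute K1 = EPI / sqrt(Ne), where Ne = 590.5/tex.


Formula: K1 = EPI / sqrt(Ne), with Ne = 590.5 / tex_warp
Step 1: Ne = 590.5 / 42 = 14.06
Step 2: sqrt(Ne) = sqrt(14.06) = 3.7497
Step 3: K1 = 34 / 3.7497 = 9.1

9.1


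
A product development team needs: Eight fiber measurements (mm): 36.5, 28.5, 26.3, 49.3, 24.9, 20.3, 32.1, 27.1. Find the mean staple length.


Formula: Mean = sum of lengths / count
Sum = 36.5 + 28.5 + 26.3 + 49.3 + 24.9 + 20.3 + 32.1 + 27.1
Sum = 245.0 mm
Mean = 245.0 / 8 = 30.63 mm

30.63 mm


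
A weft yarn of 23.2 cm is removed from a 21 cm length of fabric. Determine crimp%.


Formula: Crimp% = ((L_yarn - L_fabric) / L_fabric) * 100
Step 1: Extension = 23.2 - 21 = 2.2 cm
Step 2: Crimp% = (2.2 / 21) * 100
Step 3: Crimp% = 0.104762 * 100 = 10.4762% ≈ 10.5%

10.5%


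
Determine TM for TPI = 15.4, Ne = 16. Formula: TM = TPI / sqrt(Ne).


Formula: TM = TPI / sqrt(Ne)
Step 1: sqrt(Ne) = sqrt(16) = 4
Step 2: TM = 15.4 / 4 = 3.85

3.85 TM


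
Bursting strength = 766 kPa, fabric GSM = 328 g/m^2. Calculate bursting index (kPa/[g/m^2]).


Formula: Bursting Index = Bursting Strength / Fabric GSM
BI = 766 kPa / 328 g/m^2
BI = 2.335 kPa/(g/m^2)

2.335 kPa/(g/m^2)


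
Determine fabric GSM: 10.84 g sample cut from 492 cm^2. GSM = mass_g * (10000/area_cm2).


Formula: GSM = mass_g / area_m2
Step 1: Convert area: 492 cm^2 = 492 / 10000 = 0.0492 m^2
Step 2: GSM = 10.84 g / 0.0492 m^2 = 220.3 g/m^2

220.3 g/m^2


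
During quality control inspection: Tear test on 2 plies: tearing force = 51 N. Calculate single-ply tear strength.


Formula: Per-ply strength = Total force / Number of plies
Per-ply = 51 N / 2
Per-ply = 25.5 N

25.5 N


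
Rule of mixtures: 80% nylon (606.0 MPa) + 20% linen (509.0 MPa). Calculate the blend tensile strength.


Formula: Blend property = (fraction_A * property_A) + (fraction_B * property_B)
Step 1: Contribution A = 80/100 * 606.0 MPa = 484.8 MPa
Step 2: Contribution B = 20/100 * 509.0 MPa = 101.8 MPa
Step 3: Blend tensile strength = 484.8 + 101.8 = 586.6 MPa

586.6 MPa


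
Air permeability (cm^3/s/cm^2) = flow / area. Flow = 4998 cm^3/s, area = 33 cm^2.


Formula: Air Permeability = Airflow / Test Area
AP = 4998 cm^3/s / 33 cm^2
AP = 151.5 cm^3/s/cm^2

151.5 cm^3/s/cm^2


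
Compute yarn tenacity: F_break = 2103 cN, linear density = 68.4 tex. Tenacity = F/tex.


Formula: Tenacity = Breaking force / Linear density
Tenacity = 2103 cN / 68.4 tex
Tenacity = 30.75 cN/tex

30.75 cN/tex


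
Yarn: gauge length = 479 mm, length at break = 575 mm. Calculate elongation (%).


Formula: Elongation (%) = ((L_break - L0) / L0) * 100
Step 1: Extension = 575 - 479 = 96 mm
Step 2: Elongation = (96 / 479) * 100
Step 3: Elongation = 0.200418 * 100 = 20.0418% ≈ 20.0%

20.0%


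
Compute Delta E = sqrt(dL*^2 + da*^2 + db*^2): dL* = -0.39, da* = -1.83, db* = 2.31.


Formula: Delta E = sqrt(dL*^2 + da*^2 + db*^2)
Step 1: dL*^2 = (-0.39)^2 = 0.1521
Step 2: da*^2 = (-1.83)^2 = 3.3489
Step 3: db*^2 = 2.31^2 = 5.3361
Step 4: Sum = 0.1521 + 3.3489 + 5.3361 = 8.8371
Step 5: Delta E = sqrt(8.8371) = 2.97

2.97 Delta E


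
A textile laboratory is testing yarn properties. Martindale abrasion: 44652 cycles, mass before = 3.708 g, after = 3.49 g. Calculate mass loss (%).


Formula: Mass loss% = ((m_before - m_after) / m_before) * 100
Step 1: Mass loss = 3.708 - 3.49 = 0.218 g
Step 2: Ratio = 0.218 / 3.708 = 0.0587918
Step 3: Mass loss% = 0.0587918 * 100 = 5.87918% ≈ 5.88%

5.88%


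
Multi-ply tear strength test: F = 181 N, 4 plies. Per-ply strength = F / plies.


Formula: Per-ply strength = Total force / Number of plies
Per-ply = 181 N / 4
Per-ply = 45.25 N

45.25 N


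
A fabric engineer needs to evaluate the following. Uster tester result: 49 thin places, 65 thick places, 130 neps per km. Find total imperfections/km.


Formula: Total = thin places + thick places + neps
Total = 49 + 65 + 130
Total = 244 imperfections/km

244 imperfections/km


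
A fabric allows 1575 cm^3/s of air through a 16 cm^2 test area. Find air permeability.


Formula: Air Permeability = Airflow / Test Area
AP = 1575 cm^3/s / 16 cm^2
AP = 98.4 cm^3/s/cm^2

98.4 cm^3/s/cm^2


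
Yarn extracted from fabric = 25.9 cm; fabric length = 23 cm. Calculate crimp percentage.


Formula: Crimp% = ((L_yarn - L_fabric) / L_fabric) * 100
Step 1: Extension = 25.9 - 23 = 2.9 cm
Step 2: Crimp% = (2.9 / 23) * 100
Step 3: Crimp% = 0.126087 * 100 = 12.6087% ≈ 12.6%

12.6%


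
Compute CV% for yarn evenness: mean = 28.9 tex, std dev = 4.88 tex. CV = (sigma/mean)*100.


Formula: CV% = (standard deviation / mean) * 100
Step 1: Ratio = 4.88 / 28.9 = 0.168858
Step 2: CV% = 0.168858 * 100 = 16.8858% ≈ 16.9%

16.9%


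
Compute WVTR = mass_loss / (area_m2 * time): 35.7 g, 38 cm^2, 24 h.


Formula: WVTR = mass_loss / (area * time)
Step 1: Convert area: 38 cm^2 = 0.0038 m^2
Step 2: WVTR = 35.7 g / (0.0038 m^2 * 24 h)
Step 3: WVTR = 35.7 / 0.0912 = 391.4 g/m^2/h

391.4 g/m^2/h


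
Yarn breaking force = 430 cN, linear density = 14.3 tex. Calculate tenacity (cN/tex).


Formula: Tenacity = Breaking force / Linear density
Tenacity = 430 cN / 14.3 tex
Tenacity = 30.07 cN/tex

30.07 cN/tex


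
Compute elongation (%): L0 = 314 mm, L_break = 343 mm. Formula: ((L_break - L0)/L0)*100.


Formula: Elongation (%) = ((L_break - L0) / L0) * 100
Step 1: Extension = 343 - 314 = 29 mm
Step 2: Elongation = (29 / 314) * 100
Step 3: Elongation = 0.092357 * 100 = 9.2357% ≈ 9.2%

9.2%


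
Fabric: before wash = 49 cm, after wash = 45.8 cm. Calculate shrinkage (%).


Formula: Shrinkage% = ((L_before - L_after) / L_before) * 100
Step 1: Shrinkage = 49 - 45.8 = 3.2 cm
Step 2: Shrinkage% = (3.2 / 49) * 100
Step 3: Shrinkage% = 0.065306 * 100 = 6.5306% ≈ 6.5%

6.5%


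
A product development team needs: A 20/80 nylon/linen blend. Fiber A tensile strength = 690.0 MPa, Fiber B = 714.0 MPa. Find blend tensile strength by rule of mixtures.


Formula: Blend property = (fraction_A * property_A) + (fraction_B * property_B)
Step 1: Contribution A = 20/100 * 690.0 MPa = 138.0 MPa
Step 2: Contribution B = 80/100 * 714.0 MPa = 571.2 MPa
Step 3: Blend tensile strength = 138.0 + 571.2 = 709.2 MPa

709.2 MPa


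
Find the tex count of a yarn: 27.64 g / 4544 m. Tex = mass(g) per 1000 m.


Formula: Tex = (mass_g / length_m) * 1000
Substituting: Tex = (27.64 / 4544) * 1000
Intermediate: 27.64 / 4544 = 0.00608275 g/m
Tex = 0.00608275 * 1000 = 6.08 tex

6.08 tex


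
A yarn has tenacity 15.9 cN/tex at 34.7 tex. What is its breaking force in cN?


Formula: Breaking force = Tenacity * Linear density
F = 15.9 cN/tex * 34.7 tex
F = 551.73 cN

551.73 cN


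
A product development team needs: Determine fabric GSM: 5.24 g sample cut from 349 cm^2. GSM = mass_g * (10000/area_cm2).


Formula: GSM = mass_g / area_m2
Step 1: Convert area: 349 cm^2 = 349 / 10000 = 0.0349 m^2
Step 2: GSM = 5.24 g / 0.0349 m^2 = 150.1 g/m^2

150.1 g/m^2


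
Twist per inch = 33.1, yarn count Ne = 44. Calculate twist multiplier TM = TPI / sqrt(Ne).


Formula: TM = TPI / sqrt(Ne)
Step 1: sqrt(Ne) = sqrt(44) = 6.6332
Step 2: TM = 33.1 / 6.6332 = 4.99

4.99 TM


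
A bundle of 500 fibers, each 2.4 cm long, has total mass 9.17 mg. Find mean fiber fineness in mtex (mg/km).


Formula: fineness (mtex) = mass (mg) / total length (km) = (mass_mg / total_length_m) * 1000
Step 1: Convert fiber length: 2.4 cm = 0.024 m
Step 2: Total fiber length = 500 * 0.024 = 12.0 m
Step 3: Linear density = 9.17 mg / 12.0 m = 0.7642 mg/m
Step 4: fineness = 0.7642 * 1000 = 764.2 mtex

764.2 mtex


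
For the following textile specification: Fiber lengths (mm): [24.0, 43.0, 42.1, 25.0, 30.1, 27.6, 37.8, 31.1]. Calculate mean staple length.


Formula: Mean = sum of lengths / count
Sum = 24.0 + 43.0 + 42.1 + 25.0 + 30.1 + 27.6 + 37.8 + 31.1
Sum = 260.7 mm
Mean = 260.7 / 8 = 32.59 mm

32.59 mm


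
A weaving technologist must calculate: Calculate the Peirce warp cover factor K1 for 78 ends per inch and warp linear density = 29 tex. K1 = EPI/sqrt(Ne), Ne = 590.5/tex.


Formula: K1 = EPI / sqrt(Ne), with Ne = 590.5 / tex_warp
Step 1: Ne = 590.5 / 29 = 20.362
Step 2: sqrt(Ne) = sqrt(20.362) = 4.5124
Step 3: K1 = 78 / 4.5124 = 17.3

17.3


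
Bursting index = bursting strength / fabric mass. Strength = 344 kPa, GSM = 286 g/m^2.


Formula: Bursting Index = Bursting Strength / Fabric GSM
BI = 344 kPa / 286 g/m^2
BI = 1.203 kPa/(g/m^2)

1.203 kPa/(g/m^2)


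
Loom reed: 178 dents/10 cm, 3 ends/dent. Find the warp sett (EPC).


Formula: EPC = (dents per 10 cm * ends per dent) / 10
Step 1: Total ends per 10 cm = 178 * 3 = 534
Step 2: EPC = 534 / 10 = 53.4 ends/cm

53.4 ends/cm


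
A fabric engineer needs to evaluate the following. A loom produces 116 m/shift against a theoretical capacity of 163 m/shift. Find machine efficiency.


Formula: Efficiency% = (Actual output / Theoretical output) * 100
Efficiency% = (116 / 163) * 100
Efficiency% = 0.711656 * 100 = 71.1656% ≈ 71.2%

71.2%


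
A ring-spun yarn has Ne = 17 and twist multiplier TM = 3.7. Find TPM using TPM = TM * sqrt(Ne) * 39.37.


Formula: TPM = TM * sqrt(Ne) * 39.37
Step 1: sqrt(Ne) = sqrt(17) = 4.1231
Step 2: TM * sqrt(Ne) = 3.7 * 4.1231 = 15.2555
Step 3: TPM = 15.2555 * 39.37 = 601 twists/m

601 twists/m


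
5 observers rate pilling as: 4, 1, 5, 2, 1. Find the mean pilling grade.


Formula: Mean = sum / count
Sum = 4 + 1 + 5 + 2 + 1 = 13
Mean = 13 / 5 = 2.6

2.6


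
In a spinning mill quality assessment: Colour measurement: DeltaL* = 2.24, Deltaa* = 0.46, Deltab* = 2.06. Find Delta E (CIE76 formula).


Formula: Delta E = sqrt(dL*^2 + da*^2 + db*^2)
Step 1: dL*^2 = 2.24^2 = 5.0176
Step 2: da*^2 = 0.46^2 = 0.2116
Step 3: db*^2 = 2.06^2 = 4.2436
Step 4: Sum = 5.0176 + 0.2116 + 4.2436 = 9.4728
Step 5: Delta E = sqrt(9.4728) = 3.08

3.08 Delta E


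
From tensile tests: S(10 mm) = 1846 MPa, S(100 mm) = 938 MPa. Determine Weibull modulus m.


Formula: m = ln(L1/L2) / ln(S2/S1)
Step 1: ln(L1/L2) = ln(10/100) = -2.30259
Step 2: S2/S1 = 938/1846 = 0.50813
Step 3: ln(S2/S1) = ln(0.50813) = -0.67702
Step 4: m = -2.30259 / -0.67702 = 3.40

3.40 (Weibull m)


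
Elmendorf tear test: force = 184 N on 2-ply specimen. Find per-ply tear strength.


Formula: Per-ply strength = Total force / Number of plies
Per-ply = 184 N / 2
Per-ply = 92 N

92 N


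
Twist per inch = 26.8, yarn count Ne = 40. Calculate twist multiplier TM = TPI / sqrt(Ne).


Formula: TM = TPI / sqrt(Ne)
Step 1: sqrt(Ne) = sqrt(40) = 6.3246
Step 2: TM = 26.8 / 6.3246 = 4.24

4.24 TM


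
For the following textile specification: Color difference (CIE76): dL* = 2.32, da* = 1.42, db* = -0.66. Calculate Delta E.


Formula: Delta E = sqrt(dL*^2 + da*^2 + db*^2)
Step 1: dL*^2 = 2.32^2 = 5.3824
Step 2: da*^2 = 1.42^2 = 2.0164
Step 3: db*^2 = (-0.66)^2 = 0.4356
Step 4: Sum = 5.3824 + 2.0164 + 0.4356 = 7.8344
Step 5: Delta E = sqrt(7.8344) = 2.8

2.8 Delta E


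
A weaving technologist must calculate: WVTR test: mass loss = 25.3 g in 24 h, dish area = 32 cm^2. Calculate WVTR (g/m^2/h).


Formula: WVTR = mass_loss / (area * time)
Step 1: Convert area: 32 cm^2 = 0.0032 m^2
Step 2: WVTR = 25.3 g / (0.0032 m^2 * 24 h)
Step 3: WVTR = 25.3 / 0.0768 = 329.4 g/m^2/h

329.4 g/m^2/h


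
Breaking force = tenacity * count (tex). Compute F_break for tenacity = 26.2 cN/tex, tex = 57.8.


Formula: Breaking force = Tenacity * Linear density
F = 26.2 cN/tex * 57.8 tex
F = 1514.36 cN

1514.36 cN


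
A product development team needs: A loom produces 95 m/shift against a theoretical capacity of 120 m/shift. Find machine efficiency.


Formula: Efficiency% = (Actual output / Theoretical output) * 100
Efficiency% = (95 / 120) * 100
Efficiency% = 0.791667 * 100 = 79.1667% ≈ 79.2%

79.2%


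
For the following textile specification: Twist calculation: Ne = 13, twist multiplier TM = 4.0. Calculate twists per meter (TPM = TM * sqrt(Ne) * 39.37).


Formula: TPM = TM * sqrt(Ne) * 39.37
Step 1: sqrt(Ne) = sqrt(13) = 3.6056
Step 2: TM * sqrt(Ne) = 4.0 * 3.6056 = 14.4224
Step 3: TPM = 14.4224 * 39.37 = 568 twists/m

568 twists/m


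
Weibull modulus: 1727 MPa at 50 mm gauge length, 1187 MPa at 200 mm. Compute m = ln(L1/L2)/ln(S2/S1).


Formula: m = ln(L1/L2) / ln(S2/S1)
Step 1: ln(L1/L2) = ln(50/200) = -1.38629
Step 2: S2/S1 = 1187/1727 = 0.68732
Step 3: ln(S2/S1) = ln(0.68732) = -0.37496
Step 4: m = -1.38629 / -0.37496 = 3.70

3.70 (Weibull m)


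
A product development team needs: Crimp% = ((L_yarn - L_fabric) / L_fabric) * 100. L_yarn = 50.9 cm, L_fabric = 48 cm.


Formula: Crimp% = ((L_yarn - L_fabric) / L_fabric) * 100
Step 1: Extension = 50.9 - 48 = 2.9 cm
Step 2: Crimp% = (2.9 / 48) * 100
Step 3: Crimp% = 0.060417 * 100 = 6.0417% ≈ 6.0%

6.0%


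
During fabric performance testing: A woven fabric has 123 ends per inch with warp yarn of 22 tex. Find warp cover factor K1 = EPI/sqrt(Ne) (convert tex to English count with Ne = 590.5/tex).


Formula: K1 = EPI / sqrt(Ne), with Ne = 590.5 / tex_warp
Step 1: Ne = 590.5 / 22 = 26.841
Step 2: sqrt(Ne) = sqrt(26.841) = 5.1808
Step 3: K1 = 123 / 5.1808 = 23.7

23.7


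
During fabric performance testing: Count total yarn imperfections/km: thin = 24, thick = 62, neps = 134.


Formula: Total = thin places + thick places + neps
Total = 24 + 62 + 134
Total = 220 imperfections/km

220 imperfections/km


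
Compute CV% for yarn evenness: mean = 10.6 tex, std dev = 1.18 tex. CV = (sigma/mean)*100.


Formula: CV% = (standard deviation / mean) * 100
Step 1: Ratio = 1.18 / 10.6 = 0.111321
Step 2: CV% = 0.111321 * 100 = 11.1321% ≈ 11.1%

11.1%


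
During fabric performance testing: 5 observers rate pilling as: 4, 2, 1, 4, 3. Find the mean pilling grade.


Formula: Mean = sum / count
Sum = 4 + 2 + 1 + 4 + 3 = 14
Mean = 14 / 5 = 2.8

2.8


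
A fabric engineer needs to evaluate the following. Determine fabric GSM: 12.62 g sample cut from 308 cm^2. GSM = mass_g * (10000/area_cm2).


Formula: GSM = mass_g / area_m2
Step 1: Convert area: 308 cm^2 = 308 / 10000 = 0.0308 m^2
Step 2: GSM = 12.62 g / 0.0308 m^2 = 409.7 g/m^2

409.7 g/m^2


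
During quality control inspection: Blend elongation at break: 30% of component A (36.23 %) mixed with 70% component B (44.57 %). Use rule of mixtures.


Formula: Blend property = (fraction_A * property_A) + (fraction_B * property_B)
Step 1: Contribution A = 30/100 * 36.23 % = 10.869 %
Step 2: Contribution B = 70/100 * 44.57 % = 31.199 %
Step 3: Blend elongation at break = 10.869 + 31.199 = 42.068 %

42.068 %


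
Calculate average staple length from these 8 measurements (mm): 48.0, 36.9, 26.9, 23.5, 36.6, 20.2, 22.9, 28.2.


Formula: Mean = sum of lengths / count
Sum = 48.0 + 36.9 + 26.9 + 23.5 + 36.6 + 20.2 + 22.9 + 28.2
Sum = 243.2 mm
Mean = 243.2 / 8 = 30.40 mm

30.40 mm


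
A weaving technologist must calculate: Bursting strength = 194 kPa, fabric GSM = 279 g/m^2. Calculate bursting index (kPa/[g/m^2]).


Formula: Bursting Index = Bursting Strength / Fabric GSM
BI = 194 kPa / 279 g/m^2
BI = 0.695 kPa/(g/m^2)

0.695 kPa/(g/m^2)


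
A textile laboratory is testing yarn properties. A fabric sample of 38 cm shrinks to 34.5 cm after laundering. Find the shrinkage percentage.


Formula: Shrinkage% = ((L_before - L_after) / L_before) * 100
Step 1: Shrinkage = 38 - 34.5 = 3.5 cm
Step 2: Shrinkage% = (3.5 / 38) * 100
Step 3: Shrinkage% = 0.092105 * 100 = 9.2105% ≈ 9.2%

9.2%


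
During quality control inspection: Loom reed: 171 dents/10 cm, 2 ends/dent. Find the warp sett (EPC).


Formula: EPC = (dents per 10 cm * ends per dent) / 10
Step 1: Total ends per 10 cm = 171 * 2 = 342
Step 2: EPC = 342 / 10 = 34.2 ends/cm

34.2 ends/cm


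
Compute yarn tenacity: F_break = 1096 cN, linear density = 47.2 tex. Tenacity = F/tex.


Formula: Tenacity = Breaking force / Linear density
Tenacity = 1096 cN / 47.2 tex
Tenacity = 23.22 cN/tex

23.22 cN/tex


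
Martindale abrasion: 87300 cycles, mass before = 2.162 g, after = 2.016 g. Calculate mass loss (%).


Formula: Mass loss% = ((m_before - m_after) / m_before) * 100
Step 1: Mass loss = 2.162 - 2.016 = 0.146 g
Step 2: Ratio = 0.146 / 2.162 = 0.0675301
Step 3: Mass loss% = 0.0675301 * 100 = 6.75301% ≈ 6.75%

6.75%


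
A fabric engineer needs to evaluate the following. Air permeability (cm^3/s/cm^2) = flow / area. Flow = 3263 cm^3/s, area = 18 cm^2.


Formula: Air Permeability = Airflow / Test Area
AP = 3263 cm^3/s / 18 cm^2
AP = 181.3 cm^3/s/cm^2

181.3 cm^3/s/cm^2


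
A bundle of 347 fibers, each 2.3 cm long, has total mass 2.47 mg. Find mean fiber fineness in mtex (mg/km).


Formula: fineness (mtex) = mass (mg) / total length (km) = (mass_mg / total_length_m) * 1000
Step 1: Convert fiber length: 2.3 cm = 0.023 m
Step 2: Total fiber length = 347 * 0.023 = 7.981 m
Step 3: Linear density = 2.47 mg / 7.981 m = 0.3095 mg/m
Step 4: fineness = 0.3095 * 1000 = 309.5 mtex

309.5 mtex


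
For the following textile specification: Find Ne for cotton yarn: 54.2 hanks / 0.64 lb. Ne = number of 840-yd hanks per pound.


Formula: Ne = hanks / mass_lb
Substituting: Ne = 54.2 / 0.64
Ne = 84.7

84.7 Ne


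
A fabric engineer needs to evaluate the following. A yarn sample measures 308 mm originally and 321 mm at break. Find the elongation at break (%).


Formula: Elongation (%) = ((L_break - L0) / L0) * 100
Step 1: Extension = 321 - 308 = 13 mm
Step 2: Elongation = (13 / 308) * 100
Step 3: Elongation = 0.042208 * 100 = 4.2208% ≈ 4.2%

4.2%


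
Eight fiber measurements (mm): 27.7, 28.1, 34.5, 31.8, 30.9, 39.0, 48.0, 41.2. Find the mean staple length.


Formula: Mean = sum of lengths / count
Sum = 27.7 + 28.1 + 34.5 + 31.8 + 30.9 + 39.0 + 48.0 + 41.2
Sum = 281.2 mm
Mean = 281.2 / 8 = 35.15 mm

35.15 mm


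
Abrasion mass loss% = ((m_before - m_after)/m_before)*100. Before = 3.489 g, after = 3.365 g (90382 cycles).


Formula: Mass loss% = ((m_before - m_after) / m_before) * 100
Step 1: Mass loss = 3.489 - 3.365 = 0.124 g
Step 2: Ratio = 0.124 / 3.489 = 0.0355403
Step 3: Mass loss% = 0.0355403 * 100 = 3.55403% ≈ 3.55%

3.55%


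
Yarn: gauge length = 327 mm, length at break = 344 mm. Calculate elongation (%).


Formula: Elongation (%) = ((L_break - L0) / L0) * 100
Step 1: Extension = 344 - 327 = 17 mm
Step 2: Elongation = (17 / 327) * 100
Step 3: Elongation = 0.051988 * 100 = 5.1988% ≈ 5.2%

5.2%


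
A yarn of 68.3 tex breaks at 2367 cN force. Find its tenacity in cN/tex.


Formula: Tenacity = Breaking force / Linear density
Tenacity = 2367 cN / 68.3 tex
Tenacity = 34.66 cN/tex

34.66 cN/tex


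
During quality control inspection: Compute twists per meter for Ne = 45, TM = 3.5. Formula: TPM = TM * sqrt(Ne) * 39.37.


Formula: TPM = TM * sqrt(Ne) * 39.37
Step 1: sqrt(Ne) = sqrt(45) = 6.7082
Step 2: TM * sqrt(Ne) = 3.5 * 6.7082 = 23.4787
Step 3: TPM = 23.4787 * 39.37 = 924 twists/m

924 twists/m
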